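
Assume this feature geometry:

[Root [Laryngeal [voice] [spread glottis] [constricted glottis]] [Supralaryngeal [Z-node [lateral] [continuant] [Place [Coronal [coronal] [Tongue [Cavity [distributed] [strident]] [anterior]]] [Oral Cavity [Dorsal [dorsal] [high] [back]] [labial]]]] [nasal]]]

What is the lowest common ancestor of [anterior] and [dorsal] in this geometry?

[anterior]: Root / Supralaryngeal / Z-node / Place / Coronal / Tongue / [anterior].
[dorsal] lies under Dorsal (below Supralaryngeal).
Place is the lowest common ancestor — every listed feature sits under it, and no single subconstituent of Place covers them all.

Place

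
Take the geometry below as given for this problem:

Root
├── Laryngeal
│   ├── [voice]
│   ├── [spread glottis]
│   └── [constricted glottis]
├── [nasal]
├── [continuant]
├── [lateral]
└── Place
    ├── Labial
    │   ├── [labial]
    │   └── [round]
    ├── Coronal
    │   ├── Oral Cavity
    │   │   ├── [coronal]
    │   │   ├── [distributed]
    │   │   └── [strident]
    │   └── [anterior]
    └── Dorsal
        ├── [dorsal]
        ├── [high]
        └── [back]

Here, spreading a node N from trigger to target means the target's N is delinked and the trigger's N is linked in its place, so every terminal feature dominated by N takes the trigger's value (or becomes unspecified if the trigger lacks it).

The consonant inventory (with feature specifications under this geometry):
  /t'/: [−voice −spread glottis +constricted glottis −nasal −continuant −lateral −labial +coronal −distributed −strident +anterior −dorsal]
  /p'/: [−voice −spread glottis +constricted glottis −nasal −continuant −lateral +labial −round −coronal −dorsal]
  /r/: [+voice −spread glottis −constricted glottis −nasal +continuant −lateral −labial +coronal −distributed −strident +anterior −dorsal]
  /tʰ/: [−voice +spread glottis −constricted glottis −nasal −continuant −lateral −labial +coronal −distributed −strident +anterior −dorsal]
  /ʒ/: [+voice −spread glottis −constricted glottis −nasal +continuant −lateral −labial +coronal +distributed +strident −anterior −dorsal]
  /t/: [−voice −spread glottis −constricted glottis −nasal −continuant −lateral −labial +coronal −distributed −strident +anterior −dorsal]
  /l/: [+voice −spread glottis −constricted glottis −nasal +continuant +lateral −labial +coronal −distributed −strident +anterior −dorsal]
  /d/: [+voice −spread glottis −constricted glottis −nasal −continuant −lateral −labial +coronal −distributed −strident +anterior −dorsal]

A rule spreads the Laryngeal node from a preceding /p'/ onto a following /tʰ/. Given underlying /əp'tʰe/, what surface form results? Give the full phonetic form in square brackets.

Laryngeal immediately or transitively dominates [voice], [spread glottis], [constricted glottis].
Spreading Laryngeal from /p'/ onto /tʰ/ replaces those values with /p'/'s: [−voice], [−spread glottis], [+constricted glottis]. Features outside Laryngeal ([nasal], [continuant], [lateral], …) stay as in /tʰ/.
The resulting bundle matches /t'/ in the inventory; substituting it for /tʰ/ gives [əp't'e].

[əp't'e]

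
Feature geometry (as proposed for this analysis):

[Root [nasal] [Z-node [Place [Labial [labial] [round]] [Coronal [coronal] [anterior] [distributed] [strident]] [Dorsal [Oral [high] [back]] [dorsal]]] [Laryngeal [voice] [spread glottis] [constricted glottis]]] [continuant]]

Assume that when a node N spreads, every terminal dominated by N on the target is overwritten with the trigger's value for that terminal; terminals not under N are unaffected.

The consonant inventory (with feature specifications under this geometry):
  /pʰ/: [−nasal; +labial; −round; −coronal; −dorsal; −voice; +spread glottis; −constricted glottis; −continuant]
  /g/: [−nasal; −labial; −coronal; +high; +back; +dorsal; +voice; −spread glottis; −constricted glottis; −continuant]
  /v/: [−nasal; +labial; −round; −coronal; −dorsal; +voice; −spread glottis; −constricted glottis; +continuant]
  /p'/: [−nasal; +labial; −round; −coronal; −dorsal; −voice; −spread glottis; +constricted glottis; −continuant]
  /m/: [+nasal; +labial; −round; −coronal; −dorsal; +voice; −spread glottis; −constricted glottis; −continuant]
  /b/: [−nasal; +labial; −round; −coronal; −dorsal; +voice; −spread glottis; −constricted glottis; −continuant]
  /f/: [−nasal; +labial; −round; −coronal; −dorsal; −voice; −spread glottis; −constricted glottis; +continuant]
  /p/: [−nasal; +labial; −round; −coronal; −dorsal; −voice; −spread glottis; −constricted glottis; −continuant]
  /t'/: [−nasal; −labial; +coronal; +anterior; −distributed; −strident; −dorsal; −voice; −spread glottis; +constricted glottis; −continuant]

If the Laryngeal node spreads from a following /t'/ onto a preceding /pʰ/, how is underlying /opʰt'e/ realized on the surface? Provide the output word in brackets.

[op't'e]

Laryngeal immediately or transitively dominates [voice], [spread glottis], [constricted glottis].
Spreading Laryngeal from /t'/ onto /pʰ/ replaces those values with /t'/'s: [−voice], [−spread glottis], [+constricted glottis]. Features outside Laryngeal ([nasal], [labial], [round], …) stay as in /pʰ/.
Among the inventory, only /p'/ has exactly this specification, giving the surface form [op't'e].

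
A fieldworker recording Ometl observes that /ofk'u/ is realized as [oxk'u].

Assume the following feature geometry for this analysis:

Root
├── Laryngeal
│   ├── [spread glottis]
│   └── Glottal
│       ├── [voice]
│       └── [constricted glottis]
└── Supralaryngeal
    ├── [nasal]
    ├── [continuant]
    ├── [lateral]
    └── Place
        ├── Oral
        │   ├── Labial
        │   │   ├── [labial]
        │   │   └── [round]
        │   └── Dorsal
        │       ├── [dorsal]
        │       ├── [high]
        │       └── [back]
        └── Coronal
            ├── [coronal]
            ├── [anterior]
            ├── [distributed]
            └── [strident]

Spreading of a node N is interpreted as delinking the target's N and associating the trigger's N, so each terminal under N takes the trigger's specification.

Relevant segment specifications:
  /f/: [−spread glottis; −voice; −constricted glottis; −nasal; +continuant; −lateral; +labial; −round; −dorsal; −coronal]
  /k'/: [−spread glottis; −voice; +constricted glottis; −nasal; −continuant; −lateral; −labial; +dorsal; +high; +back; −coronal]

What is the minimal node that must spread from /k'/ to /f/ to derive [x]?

Oral

The alternation /f/ → [x] changes [labial], [round], [dorsal], [high], [back] and nothing else.
The smallest constituent containing every changed terminal is Oral — each of its daughters lacks at least one of the affected features.
Spreading Oral from /k'/ overwrites each of those terminals with /k'/'s values, yielding exactly [x].
Features on which the two segments disagree outside Oral, such as [constricted glottis], [continuant], are unchanged — nothing dominating them spread, and Oral is the minimal sufficient constituent.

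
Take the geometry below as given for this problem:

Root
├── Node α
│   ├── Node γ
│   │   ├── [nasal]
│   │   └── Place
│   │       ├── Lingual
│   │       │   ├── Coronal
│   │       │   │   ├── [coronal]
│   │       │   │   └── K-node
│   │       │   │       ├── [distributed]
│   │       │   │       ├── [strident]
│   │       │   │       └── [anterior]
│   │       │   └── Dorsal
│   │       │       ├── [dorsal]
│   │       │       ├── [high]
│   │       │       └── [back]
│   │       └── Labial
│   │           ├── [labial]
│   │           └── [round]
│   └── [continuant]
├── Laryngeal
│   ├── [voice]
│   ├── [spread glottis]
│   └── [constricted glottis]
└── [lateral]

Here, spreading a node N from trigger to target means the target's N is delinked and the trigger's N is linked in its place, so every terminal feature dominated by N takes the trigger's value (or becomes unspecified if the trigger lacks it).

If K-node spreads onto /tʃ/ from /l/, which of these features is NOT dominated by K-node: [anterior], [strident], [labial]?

Under this geometry, K-node contains [distributed], [strident], [anterior].
Of the listed options, [strident], [anterior] are among these and would be overwritten by spreading K-node.
But [labial] is a dependent of Labial, outside K-node; it is therefore untouched by the spreading.

[labial]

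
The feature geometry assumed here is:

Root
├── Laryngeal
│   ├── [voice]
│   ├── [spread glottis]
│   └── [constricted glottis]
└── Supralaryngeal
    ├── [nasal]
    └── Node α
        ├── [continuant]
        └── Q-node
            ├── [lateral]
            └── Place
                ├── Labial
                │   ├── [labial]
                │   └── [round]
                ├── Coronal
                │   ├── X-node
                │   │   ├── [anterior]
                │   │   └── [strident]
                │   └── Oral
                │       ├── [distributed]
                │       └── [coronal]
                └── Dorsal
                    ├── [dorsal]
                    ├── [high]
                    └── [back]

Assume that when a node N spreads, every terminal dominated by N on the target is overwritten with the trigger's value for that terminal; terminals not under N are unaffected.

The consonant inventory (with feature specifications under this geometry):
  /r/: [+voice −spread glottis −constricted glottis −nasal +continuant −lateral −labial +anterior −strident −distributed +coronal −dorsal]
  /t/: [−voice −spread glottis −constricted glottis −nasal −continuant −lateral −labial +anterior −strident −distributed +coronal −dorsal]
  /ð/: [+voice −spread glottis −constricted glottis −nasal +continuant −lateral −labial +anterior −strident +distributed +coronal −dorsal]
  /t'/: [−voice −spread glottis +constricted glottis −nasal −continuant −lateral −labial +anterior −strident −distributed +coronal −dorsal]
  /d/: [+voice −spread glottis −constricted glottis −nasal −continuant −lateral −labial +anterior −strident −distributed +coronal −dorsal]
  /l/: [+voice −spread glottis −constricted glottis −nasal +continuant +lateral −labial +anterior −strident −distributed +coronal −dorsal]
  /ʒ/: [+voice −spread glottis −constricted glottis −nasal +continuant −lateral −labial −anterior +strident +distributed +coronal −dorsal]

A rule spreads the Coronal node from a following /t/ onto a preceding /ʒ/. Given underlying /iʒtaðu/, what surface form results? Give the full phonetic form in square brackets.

[irtaðu]

Terminals under Coronal in this geometry: [anterior], [strident], [distributed], [coronal].
The target acquires /t/'s values for everything under Coronal — [+anterior], [−strident], [−distributed], [+coronal] — while keeping its own [voice], [spread glottis], [constricted glottis], ….
Among the inventory, only /r/ has exactly this specification, giving the surface form [irtaðu].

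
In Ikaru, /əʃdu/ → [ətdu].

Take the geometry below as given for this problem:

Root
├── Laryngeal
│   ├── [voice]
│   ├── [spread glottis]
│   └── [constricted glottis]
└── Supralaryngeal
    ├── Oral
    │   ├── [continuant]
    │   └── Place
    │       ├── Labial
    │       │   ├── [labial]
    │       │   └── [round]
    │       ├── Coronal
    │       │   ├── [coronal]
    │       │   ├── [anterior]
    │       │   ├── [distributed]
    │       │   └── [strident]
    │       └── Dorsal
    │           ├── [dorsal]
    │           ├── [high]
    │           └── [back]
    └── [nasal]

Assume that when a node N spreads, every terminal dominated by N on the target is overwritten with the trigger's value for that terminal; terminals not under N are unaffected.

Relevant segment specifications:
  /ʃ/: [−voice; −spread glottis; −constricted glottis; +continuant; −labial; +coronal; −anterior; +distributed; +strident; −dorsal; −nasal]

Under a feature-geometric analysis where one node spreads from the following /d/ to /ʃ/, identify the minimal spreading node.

Oral

Feature comparison: [continuant], [anterior], [distributed], [strident] differ between /ʃ/ and [t]; the remaining terminals match.
These terminals are all dominated by Oral, and no proper subconstituent of Oral covers them all; Oral is their lowest common ancestor.
If Oral spreads, every terminal under it takes /d/'s value, producing [t] as observed.
[voice], a feature on which the two segments disagree outside Oral, is unchanged — nothing dominating it spread, and Oral is the minimal sufficient constituent.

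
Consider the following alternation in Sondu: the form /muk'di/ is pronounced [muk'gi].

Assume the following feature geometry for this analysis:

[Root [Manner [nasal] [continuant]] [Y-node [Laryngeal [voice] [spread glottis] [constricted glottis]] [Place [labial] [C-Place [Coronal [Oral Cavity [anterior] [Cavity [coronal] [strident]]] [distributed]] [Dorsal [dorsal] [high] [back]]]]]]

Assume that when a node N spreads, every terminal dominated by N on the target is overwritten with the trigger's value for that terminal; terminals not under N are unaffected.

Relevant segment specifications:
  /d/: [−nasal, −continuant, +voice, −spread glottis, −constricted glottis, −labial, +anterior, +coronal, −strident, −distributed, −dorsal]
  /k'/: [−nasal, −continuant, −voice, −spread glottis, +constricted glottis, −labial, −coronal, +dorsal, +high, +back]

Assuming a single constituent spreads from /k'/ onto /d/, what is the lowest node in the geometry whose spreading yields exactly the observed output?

Feature comparison: [coronal], [anterior], [distributed], [strident], [dorsal], [high], [back] differ between /d/ and [g]; the remaining terminals match.
The smallest constituent containing every changed terminal is C-Place — each of its daughters lacks at least one of the affected features.
Delinking /d/'s C-Place and associating /k'/'s C-Place gives precisely the feature bundle of [g].
[constricted glottis], [voice] stay as in /d/ although /k'/ differs there, so no node dominating them spread; among the remaining candidates C-Place is the lowest that derives the output.

C-Place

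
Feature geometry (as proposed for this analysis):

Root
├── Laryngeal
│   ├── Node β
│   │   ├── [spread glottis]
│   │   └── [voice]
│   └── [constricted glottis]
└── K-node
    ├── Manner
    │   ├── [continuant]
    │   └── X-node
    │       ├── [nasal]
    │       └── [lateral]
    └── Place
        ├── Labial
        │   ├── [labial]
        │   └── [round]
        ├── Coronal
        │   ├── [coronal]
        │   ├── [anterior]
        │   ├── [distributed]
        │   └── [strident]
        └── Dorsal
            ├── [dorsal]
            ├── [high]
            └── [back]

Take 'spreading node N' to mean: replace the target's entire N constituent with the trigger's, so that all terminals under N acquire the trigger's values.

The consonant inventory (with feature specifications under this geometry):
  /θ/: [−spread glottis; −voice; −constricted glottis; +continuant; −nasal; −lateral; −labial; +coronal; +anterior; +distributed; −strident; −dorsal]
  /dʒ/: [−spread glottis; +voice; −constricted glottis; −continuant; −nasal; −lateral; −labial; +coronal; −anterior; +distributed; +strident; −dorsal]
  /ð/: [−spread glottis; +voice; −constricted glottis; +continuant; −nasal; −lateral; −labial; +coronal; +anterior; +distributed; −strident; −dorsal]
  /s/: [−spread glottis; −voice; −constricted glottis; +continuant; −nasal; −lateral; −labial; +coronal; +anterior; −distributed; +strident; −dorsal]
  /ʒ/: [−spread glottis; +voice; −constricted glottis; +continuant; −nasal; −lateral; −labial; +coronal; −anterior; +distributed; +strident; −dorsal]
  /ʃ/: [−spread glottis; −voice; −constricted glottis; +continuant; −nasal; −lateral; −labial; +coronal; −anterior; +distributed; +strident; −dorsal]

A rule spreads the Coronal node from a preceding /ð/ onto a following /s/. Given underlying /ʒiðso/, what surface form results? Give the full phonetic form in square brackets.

[ʒiðθo]

Coronal immediately or transitively dominates [coronal], [anterior], [distributed], [strident].
Spreading Coronal from /ð/ onto /s/ replaces those values with /ð/'s: [+coronal], [+anterior], [+distributed], [−strident]. Features outside Coronal ([spread glottis], [voice], [constricted glottis], …) stay as in /s/.
Among the inventory, only /θ/ has exactly this specification, giving the surface form [ʒiðθo].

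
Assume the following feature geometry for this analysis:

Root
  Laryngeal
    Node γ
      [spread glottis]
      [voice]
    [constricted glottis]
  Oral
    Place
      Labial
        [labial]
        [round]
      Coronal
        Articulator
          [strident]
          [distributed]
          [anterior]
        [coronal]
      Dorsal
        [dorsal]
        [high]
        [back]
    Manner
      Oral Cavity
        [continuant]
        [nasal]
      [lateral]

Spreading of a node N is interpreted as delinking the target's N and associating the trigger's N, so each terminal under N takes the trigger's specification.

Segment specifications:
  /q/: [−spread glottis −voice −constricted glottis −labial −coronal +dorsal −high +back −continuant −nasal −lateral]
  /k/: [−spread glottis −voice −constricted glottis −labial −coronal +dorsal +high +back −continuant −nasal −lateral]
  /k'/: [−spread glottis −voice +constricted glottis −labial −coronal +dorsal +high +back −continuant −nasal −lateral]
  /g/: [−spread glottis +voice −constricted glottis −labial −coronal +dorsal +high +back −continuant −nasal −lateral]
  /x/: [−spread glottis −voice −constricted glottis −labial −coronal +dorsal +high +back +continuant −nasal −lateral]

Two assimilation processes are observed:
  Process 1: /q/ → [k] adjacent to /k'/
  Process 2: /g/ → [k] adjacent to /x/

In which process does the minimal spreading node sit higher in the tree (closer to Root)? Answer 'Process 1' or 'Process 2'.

Process 2

Process 1: the feature that changes is [high]; the minimal node is [high] (depth 4).
Process 2: the feature that changes is [voice]; the minimal node is [voice] (depth 3).
Depth 3 < depth 4; Process 2 involves the structurally higher constituent [voice].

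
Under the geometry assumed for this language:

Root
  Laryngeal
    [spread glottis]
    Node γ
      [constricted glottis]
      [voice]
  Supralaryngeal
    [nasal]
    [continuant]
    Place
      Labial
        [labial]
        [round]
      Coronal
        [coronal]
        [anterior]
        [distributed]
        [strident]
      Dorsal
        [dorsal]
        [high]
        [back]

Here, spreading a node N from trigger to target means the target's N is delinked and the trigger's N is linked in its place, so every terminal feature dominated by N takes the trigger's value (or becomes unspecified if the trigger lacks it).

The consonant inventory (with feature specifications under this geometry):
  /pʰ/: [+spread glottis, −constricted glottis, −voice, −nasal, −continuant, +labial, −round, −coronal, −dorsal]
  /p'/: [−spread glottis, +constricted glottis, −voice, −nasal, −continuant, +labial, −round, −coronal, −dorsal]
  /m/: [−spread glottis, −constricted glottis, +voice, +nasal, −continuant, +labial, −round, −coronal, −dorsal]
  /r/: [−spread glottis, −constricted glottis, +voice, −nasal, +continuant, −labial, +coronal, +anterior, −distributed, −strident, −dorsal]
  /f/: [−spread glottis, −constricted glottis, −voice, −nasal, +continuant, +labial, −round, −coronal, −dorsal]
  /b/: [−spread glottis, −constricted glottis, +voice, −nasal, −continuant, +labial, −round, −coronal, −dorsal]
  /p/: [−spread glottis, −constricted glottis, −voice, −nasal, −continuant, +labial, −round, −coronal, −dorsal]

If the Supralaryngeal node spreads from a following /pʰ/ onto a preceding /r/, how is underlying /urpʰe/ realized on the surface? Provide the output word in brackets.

Terminals under Supralaryngeal in this geometry: [nasal], [continuant], [labial], [round], [coronal], [anterior], [distributed], [strident], [dorsal], [high], [back].
After delinking /r/'s Supralaryngeal and linking /pʰ/'s, the affected terminals become [−nasal], [−continuant], [+labial], [−round], [−coronal], [−dorsal]; [spread glottis], [constricted glottis], [voice] (outside Supralaryngeal) are retained from /r/.
Among the inventory, only /b/ has exactly this specification, giving the surface form [ubpʰe].

[ubpʰe]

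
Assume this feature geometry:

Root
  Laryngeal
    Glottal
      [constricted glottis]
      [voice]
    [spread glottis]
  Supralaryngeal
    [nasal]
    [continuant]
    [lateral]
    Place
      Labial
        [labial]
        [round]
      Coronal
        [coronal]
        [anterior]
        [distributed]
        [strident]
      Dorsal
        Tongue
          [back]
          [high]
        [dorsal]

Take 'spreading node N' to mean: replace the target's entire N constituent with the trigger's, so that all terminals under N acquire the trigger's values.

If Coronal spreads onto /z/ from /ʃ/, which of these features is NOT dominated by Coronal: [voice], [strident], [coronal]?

[voice]

Under this geometry, Coronal contains [coronal], [anterior], [distributed], [strident].
Spreading Coronal replaces [strident], [coronal] with the trigger's values, since each sits inside the Coronal constituent.
[voice] is not within the Coronal subtree (it hangs from Glottal), so /z/'s [voice] value survives.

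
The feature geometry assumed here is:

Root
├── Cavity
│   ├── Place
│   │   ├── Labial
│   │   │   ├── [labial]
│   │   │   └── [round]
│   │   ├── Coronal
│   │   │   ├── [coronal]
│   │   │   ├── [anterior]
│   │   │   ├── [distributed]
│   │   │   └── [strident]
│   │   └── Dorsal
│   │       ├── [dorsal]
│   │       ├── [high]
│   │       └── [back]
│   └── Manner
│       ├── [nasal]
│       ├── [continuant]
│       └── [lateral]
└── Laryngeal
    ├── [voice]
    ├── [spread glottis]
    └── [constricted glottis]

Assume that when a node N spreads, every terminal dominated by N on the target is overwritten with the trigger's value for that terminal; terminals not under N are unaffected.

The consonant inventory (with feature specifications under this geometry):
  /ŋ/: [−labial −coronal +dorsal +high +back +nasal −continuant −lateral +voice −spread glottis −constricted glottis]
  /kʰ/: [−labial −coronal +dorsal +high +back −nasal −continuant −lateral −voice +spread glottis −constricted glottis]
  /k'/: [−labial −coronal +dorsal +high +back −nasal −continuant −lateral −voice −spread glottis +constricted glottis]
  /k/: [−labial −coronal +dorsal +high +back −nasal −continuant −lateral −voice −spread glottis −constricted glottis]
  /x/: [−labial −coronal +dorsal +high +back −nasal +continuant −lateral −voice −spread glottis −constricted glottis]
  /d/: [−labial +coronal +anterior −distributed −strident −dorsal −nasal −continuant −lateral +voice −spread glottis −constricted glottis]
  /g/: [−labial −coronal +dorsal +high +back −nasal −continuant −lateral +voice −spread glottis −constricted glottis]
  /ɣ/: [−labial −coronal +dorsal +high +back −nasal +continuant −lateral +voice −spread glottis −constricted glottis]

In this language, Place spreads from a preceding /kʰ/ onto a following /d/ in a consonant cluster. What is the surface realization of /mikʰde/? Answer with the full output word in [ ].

[mikʰge]

Place immediately or transitively dominates [labial], [round], [coronal], [anterior], [distributed], [strident], [dorsal], [high], [back].
Spreading Place from /kʰ/ onto /d/ replaces those values with /kʰ/'s: [−labial], [−coronal], [+dorsal], [+high], [+back]. Features outside Place ([nasal], [continuant], [lateral], …) stay as in /d/.
This feature bundle is that of [g], so /mikʰde/ surfaces as [mikʰge].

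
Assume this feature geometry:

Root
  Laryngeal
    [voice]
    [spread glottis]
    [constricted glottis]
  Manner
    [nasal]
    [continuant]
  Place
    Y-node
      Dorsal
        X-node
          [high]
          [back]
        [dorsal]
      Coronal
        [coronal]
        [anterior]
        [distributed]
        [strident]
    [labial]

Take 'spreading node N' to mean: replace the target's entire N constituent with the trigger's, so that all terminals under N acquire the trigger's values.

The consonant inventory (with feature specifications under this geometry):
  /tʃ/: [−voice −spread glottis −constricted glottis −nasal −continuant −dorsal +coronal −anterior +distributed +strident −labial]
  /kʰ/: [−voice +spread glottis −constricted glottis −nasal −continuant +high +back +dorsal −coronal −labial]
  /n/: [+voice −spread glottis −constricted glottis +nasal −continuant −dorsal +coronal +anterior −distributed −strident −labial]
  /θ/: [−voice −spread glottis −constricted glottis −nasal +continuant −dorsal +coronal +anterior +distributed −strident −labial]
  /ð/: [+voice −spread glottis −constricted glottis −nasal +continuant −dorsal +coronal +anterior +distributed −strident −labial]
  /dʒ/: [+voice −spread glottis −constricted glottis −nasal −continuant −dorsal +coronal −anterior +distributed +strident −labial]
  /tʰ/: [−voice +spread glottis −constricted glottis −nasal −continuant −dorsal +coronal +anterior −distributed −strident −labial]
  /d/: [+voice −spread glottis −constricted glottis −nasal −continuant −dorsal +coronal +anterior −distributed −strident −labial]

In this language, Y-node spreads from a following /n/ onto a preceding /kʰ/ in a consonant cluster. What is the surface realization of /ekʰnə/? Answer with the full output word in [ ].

The Y-node node dominates the terminals [high], [back], [dorsal], [coronal], [anterior], [distributed], [strident].
The target acquires /n/'s values for everything under Y-node — [−dorsal], [+coronal], [+anterior], [−distributed], [−strident] — while keeping its own [voice], [spread glottis], [constricted glottis], ….
Among the inventory, only /tʰ/ has exactly this specification, giving the surface form [etʰnə].

[etʰnə]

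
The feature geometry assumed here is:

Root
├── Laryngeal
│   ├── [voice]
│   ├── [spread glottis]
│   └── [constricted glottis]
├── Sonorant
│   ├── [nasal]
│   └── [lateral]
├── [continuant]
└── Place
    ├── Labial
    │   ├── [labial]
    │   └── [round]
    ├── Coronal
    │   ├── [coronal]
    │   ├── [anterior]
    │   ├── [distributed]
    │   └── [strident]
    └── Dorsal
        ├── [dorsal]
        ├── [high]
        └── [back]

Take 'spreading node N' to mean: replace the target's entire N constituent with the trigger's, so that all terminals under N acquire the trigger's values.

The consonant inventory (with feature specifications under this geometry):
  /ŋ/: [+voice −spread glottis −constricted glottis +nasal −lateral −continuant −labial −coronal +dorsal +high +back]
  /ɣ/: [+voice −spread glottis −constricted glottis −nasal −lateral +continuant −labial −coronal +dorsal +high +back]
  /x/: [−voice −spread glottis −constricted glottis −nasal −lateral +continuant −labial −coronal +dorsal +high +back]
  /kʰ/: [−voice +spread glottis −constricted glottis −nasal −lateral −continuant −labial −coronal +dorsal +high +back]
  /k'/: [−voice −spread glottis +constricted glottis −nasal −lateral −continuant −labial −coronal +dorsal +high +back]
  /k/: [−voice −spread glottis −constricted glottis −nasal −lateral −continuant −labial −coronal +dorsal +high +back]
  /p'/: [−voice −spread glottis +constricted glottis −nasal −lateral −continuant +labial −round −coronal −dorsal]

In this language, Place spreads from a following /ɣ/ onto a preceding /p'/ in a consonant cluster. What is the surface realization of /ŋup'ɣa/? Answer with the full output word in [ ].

Place immediately or transitively dominates [labial], [round], [coronal], [anterior], [distributed], [strident], [dorsal], [high], [back].
The target acquires /ɣ/'s values for everything under Place — [−labial], [−coronal], [+dorsal], [+high], [+back] — while keeping its own [voice], [spread glottis], [constricted glottis], ….
This feature bundle is that of [k'], so /ŋup'ɣa/ surfaces as [ŋuk'ɣa].

[ŋuk'ɣa]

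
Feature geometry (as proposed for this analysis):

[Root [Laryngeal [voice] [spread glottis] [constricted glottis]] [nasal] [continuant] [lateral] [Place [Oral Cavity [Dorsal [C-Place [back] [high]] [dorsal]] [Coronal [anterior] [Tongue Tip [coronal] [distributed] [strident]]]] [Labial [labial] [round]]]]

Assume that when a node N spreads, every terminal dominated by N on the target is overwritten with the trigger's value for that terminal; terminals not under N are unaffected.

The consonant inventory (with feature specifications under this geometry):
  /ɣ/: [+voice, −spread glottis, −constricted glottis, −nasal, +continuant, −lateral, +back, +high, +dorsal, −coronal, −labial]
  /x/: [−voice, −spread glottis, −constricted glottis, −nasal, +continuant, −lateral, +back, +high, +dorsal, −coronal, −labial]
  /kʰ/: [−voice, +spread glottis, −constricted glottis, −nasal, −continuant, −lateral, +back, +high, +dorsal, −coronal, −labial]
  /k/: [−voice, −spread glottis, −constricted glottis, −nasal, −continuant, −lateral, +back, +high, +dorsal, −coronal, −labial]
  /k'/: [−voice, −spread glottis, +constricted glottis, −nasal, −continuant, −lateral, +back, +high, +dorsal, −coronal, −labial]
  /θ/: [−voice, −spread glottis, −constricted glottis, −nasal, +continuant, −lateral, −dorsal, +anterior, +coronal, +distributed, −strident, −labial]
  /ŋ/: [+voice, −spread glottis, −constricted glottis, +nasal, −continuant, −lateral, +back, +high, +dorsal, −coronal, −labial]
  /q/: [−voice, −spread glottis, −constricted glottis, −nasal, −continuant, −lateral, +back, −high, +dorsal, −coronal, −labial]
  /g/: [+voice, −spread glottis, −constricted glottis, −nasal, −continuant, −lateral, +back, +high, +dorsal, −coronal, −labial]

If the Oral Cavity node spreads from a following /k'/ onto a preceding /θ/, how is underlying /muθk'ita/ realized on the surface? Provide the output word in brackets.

Oral Cavity immediately or transitively dominates [back], [high], [dorsal], [anterior], [coronal], [distributed], [strident].
After delinking /θ/'s Oral Cavity and linking /k'/'s, the affected terminals become [+back], [+high], [+dorsal], [−coronal]; [voice], [spread glottis], [constricted glottis], … (outside Oral Cavity) are retained from /θ/.
Among the inventory, only /x/ has exactly this specification, giving the surface form [muxk'ita].

[muxk'ita]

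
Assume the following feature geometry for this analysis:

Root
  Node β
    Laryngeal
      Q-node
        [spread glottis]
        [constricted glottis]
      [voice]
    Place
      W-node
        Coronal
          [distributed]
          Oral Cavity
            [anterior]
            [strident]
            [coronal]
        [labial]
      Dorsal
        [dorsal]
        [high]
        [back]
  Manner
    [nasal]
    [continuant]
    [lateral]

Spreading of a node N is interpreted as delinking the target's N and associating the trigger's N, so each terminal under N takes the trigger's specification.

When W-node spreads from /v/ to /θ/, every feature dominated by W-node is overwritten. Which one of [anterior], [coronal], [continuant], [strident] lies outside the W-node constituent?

W-node dominates exactly [distributed], [anterior], [strident], [coronal], [labial].
Of the listed options, [coronal], [strident], [anterior] are among these and would be overwritten by spreading W-node.
But [continuant] is a dependent of Manner, outside W-node; it is therefore untouched by the spreading.

[continuant]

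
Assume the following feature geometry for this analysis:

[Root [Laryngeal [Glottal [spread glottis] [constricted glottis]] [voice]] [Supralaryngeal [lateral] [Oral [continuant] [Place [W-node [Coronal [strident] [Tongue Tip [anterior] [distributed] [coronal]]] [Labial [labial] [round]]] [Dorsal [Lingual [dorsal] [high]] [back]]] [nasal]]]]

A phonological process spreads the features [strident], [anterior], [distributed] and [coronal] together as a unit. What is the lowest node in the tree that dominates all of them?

Coronal

[strident]: Root ▹ Supralaryngeal ▹ Oral ▹ Place ▹ W-node ▹ Coronal ▹ [strident].
[anterior] lies under Tongue Tip (below Supralaryngeal).
[distributed]: Root ▹ Supralaryngeal ▹ Oral ▹ Place ▹ W-node ▹ Coronal ▹ Tongue Tip ▹ [distributed].
[coronal]: Root ▹ Supralaryngeal ▹ Oral ▹ Place ▹ W-node ▹ Coronal ▹ Tongue Tip ▹ [coronal].
The listed terminals split across distinct daughters of Coronal, so Coronal itself is the smallest node containing them all.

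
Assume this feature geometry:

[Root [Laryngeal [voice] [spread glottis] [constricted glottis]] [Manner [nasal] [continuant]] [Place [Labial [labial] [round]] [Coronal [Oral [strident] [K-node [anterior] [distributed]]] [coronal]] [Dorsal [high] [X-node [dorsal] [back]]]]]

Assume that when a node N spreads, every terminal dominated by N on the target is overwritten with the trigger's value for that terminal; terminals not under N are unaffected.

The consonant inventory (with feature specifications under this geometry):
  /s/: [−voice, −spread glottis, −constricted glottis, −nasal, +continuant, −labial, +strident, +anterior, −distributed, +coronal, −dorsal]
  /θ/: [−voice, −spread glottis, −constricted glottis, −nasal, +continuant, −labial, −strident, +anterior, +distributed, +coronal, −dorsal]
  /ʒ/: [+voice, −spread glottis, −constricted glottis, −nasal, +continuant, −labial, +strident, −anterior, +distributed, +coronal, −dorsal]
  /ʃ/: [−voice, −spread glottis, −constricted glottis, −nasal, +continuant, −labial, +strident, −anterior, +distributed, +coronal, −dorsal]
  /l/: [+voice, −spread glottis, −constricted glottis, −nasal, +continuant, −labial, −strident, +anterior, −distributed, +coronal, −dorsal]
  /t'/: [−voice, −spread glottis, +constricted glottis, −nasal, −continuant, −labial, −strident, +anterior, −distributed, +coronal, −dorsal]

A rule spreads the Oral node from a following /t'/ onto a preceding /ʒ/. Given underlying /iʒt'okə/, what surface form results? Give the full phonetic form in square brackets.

[ilt'okə]

Terminals under Oral in this geometry: [strident], [anterior], [distributed].
The target acquires /t'/'s values for everything under Oral — [−strident], [+anterior], [−distributed] — while keeping its own [voice], [spread glottis], [constricted glottis], ….
This feature bundle is that of [l], so /iʒt'okə/ surfaces as [ilt'okə].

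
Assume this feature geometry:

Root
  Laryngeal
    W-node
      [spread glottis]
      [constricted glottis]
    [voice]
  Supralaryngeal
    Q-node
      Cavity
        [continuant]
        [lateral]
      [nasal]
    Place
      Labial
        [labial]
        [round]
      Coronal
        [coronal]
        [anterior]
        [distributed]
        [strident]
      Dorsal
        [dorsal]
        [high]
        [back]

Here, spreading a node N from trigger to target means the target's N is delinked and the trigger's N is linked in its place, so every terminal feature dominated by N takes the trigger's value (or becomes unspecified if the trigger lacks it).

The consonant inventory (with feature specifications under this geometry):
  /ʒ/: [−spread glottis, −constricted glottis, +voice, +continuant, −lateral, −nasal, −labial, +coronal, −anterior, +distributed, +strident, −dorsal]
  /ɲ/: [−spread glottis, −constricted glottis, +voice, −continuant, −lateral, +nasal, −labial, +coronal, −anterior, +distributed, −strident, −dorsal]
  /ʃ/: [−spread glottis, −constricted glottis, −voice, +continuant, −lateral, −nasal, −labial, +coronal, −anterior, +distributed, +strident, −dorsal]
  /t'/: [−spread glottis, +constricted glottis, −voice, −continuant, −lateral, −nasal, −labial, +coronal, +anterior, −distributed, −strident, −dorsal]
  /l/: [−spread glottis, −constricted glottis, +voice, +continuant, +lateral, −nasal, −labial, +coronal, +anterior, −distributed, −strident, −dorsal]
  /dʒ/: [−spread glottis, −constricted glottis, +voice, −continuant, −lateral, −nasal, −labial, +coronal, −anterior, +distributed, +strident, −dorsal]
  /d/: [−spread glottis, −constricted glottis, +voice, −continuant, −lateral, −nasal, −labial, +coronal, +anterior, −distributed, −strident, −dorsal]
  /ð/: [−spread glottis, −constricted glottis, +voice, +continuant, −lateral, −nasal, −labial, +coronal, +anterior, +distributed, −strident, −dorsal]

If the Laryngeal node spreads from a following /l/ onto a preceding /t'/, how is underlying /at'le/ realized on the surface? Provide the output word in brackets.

[adle]

Laryngeal immediately or transitively dominates [spread glottis], [constricted glottis], [voice].
The target acquires /l/'s values for everything under Laryngeal — [−spread glottis], [−constricted glottis], [+voice] — while keeping its own [continuant], [lateral], [nasal], ….
Among the inventory, only /d/ has exactly this specification, giving the surface form [adle].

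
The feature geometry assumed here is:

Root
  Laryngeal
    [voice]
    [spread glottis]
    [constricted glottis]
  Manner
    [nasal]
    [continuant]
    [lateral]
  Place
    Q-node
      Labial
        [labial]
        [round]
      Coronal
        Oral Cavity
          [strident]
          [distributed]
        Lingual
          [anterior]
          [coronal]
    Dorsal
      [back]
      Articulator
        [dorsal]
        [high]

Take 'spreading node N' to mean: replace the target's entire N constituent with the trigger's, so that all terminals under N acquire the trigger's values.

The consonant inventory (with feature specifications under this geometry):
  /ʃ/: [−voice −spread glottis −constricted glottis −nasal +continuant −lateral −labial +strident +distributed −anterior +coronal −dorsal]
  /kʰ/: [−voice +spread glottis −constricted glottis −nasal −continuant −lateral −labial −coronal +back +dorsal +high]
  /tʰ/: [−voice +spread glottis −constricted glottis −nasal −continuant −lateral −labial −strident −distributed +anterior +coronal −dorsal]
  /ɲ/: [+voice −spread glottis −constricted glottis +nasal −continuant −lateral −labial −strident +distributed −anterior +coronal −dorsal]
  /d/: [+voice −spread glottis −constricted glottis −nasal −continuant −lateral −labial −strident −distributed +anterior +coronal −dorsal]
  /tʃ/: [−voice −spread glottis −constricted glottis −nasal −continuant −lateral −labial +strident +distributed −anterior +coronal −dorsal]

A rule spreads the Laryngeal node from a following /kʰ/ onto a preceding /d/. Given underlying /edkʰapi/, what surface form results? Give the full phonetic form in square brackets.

Terminals under Laryngeal in this geometry: [voice], [spread glottis], [constricted glottis].
Spreading Laryngeal from /kʰ/ onto /d/ replaces those values with /kʰ/'s: [−voice], [+spread glottis], [−constricted glottis]. Features outside Laryngeal ([nasal], [continuant], [lateral], …) stay as in /d/.
The resulting bundle matches /tʰ/ in the inventory; substituting it for /d/ gives [etʰkʰapi].

[etʰkʰapi]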